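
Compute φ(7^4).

2058

φ(2401) = 2401 · (1 − 1/7)
       = 2401 · 6/7 = 2058.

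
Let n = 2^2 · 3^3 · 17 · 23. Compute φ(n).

12672

φ(2^2) = 2^2 − 2^1 = 4 − 2 = 2.
φ(3^3) = 3^2·(3−1) = 9·2 = 18.
φ(17) = 17 − 1 = 16.
φ(23) = 23 − 1 = 22.
Since φ is multiplicative, φ(42228) = 2 · 18 · 16 · 22 = 12672.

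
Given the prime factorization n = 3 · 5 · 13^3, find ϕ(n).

φ(32955) = 32955 · (1 − 1/3) · (1 − 1/5) · (1 − 1/13)
       = 32955 · 96/195 = 16224.

16224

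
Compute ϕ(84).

First factor: 84 = 2**2 · 3 · 7.
φ(2^2) = 2^1·(2−1) = 2·1 = 2.
φ(3) = 3 − 1 = 2.
φ(7) = 7 − 1 = 6.
φ(84) = 2 × 2 × 6 = 24.

24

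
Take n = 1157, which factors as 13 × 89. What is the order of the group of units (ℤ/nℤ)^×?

φ(1157) = 1157 · (1 − 1/13) · (1 − 1/89)
       = 1157 · 1056/1157 = 1056.

1056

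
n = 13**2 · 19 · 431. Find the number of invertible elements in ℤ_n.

φ(1383941) = 1383941 · (1 − 1/13) · (1 − 1/19) · (1 − 1/431)
       = 1383941 · 92880/106457 = 1207440.

1207440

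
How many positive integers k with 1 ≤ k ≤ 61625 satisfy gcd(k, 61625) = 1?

44800

First factor: 61625 = 5**3 × 17 × 29.
φ(61625) = 61625 · (1 − 1/5) · (1 − 1/17) · (1 − 1/29)
       = 61625 · 1792/2465 = 44800.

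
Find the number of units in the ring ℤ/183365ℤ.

183365 = 5 × 7 × 13^2 × 31.
φ(5) = 5 − 1 = 4.
φ(7) = 7 − 1 = 6.
φ(13^2) = 13^2 − 13^1 = 169 − 13 = 156.
φ(31) = 31 − 1 = 30.
Since φ is multiplicative, φ(183365) = 4 · 6 · 156 · 30 = 112320.

112320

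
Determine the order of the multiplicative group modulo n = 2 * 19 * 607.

10908

φ(2) = 2 − 1 = 1.
φ(19) = 19 − 1 = 18.
φ(607) = 607 − 1 = 606.
Multiply: 1 · 18 · 606 = 10908.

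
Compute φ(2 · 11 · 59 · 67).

38280

φ(2) = 2 − 1 = 1.
φ(11) = 11 − 1 = 10.
φ(59) = 59 − 1 = 58.
φ(67) = 67 − 1 = 66.
Since φ is multiplicative, φ(86966) = 1 · 10 · 58 · 66 = 38280.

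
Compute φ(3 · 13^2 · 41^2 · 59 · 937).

27778083840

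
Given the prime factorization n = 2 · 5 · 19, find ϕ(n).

72

φ(190) = 190 · (1 − 1/2) · (1 − 1/5) · (1 − 1/19)
       = 190 · 72/190 = 72.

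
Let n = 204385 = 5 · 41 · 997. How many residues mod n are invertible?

φ(204385) = 204385 · (1 − 1/5) · (1 − 1/41) · (1 − 1/997)
       = 204385 · 159360/204385 = 159360.

159360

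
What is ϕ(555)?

Factor 555: 555 = 3 × 5 × 37.
φ(3) = 3 − 1 = 2.
φ(5) = 5 − 1 = 4.
φ(37) = 37 − 1 = 36.
Since φ is multiplicative, φ(555) = 2 · 4 · 36 = 288.

288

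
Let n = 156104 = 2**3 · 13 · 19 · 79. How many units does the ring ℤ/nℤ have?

φ(2^3) = 2^2·(2−1) = 4·1 = 4.
φ(13) = 13 − 1 = 12.
φ(19) = 19 − 1 = 18.
φ(79) = 79 − 1 = 78.
φ(156104) = 4 × 12 × 18 × 78 = 67392.

67392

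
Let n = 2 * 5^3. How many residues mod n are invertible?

100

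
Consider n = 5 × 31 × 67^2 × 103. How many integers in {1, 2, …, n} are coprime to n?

φ(71666885) = 71666885 · (1 − 1/5) · (1 − 1/31) · (1 − 1/67) · (1 − 1/103)
       = 71666885 · 807840/1069655 = 54125280.

54125280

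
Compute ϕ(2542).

Factor 2542: 2542 = 2 × 31 × 41.
φ(2) = 2 − 1 = 1.
φ(31) = 31 − 1 = 30.
φ(41) = 41 − 1 = 40.
Multiply: 1 · 30 · 40 = 1200.

1200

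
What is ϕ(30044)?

12096

First factor: 30044 = 2**2 · 7 · 29 · 37.
φ(30044) = 30044 · (1 − 1/2) · (1 − 1/7) · (1 − 1/29) · (1 − 1/37)
       = 30044 · 6048/15022 = 12096.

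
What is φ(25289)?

25289 = 11**3 · 19.
φ(25289) = 25289 · (1 − 1/11) · (1 − 1/19)
       = 25289 · 180/209 = 21780.

21780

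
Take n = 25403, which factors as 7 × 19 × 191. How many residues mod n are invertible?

20520

φ(7) = 7 − 1 = 6.
φ(19) = 19 − 1 = 18.
φ(191) = 191 − 1 = 190.
Since φ is multiplicative, φ(25403) = 6 · 18 · 190 = 20520.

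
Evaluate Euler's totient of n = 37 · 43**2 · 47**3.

φ(7102842899) = 7102842899 · (1 − 1/37) · (1 − 1/43) · (1 − 1/47)
       = 7102842899 · 69552/74777 = 6606535824.

6606535824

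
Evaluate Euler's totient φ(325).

240

Factor 325: 325 = 5**2 · 13.
φ(5^2) = 5^1·(5−1) = 5·4 = 20.
φ(13) = 13 − 1 = 12.
φ(325) = 20 × 12 = 240.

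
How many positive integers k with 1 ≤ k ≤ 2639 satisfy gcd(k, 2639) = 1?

2016

Factor 2639: 2639 = 7 * 13 * 29.
φ(7) = 7 − 1 = 6.
φ(13) = 13 − 1 = 12.
φ(29) = 29 − 1 = 28.
Multiply: 6 · 12 · 28 = 2016.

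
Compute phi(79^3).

486798

φ(79^3) = 79^3 − 79^2 = 493039 − 6241 = 486798.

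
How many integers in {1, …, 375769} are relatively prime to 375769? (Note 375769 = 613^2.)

φ(375769) = 375769 · (1 − 1/613)
       = 375769 · 612/613 = 375156.

375156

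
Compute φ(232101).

138240

232101 = 3^2 · 17 · 37 · 41.
φ(232101) = 232101 · (1 − 1/3) · (1 − 1/17) · (1 − 1/37) · (1 − 1/41)
       = 232101 · 46080/77367 = 138240.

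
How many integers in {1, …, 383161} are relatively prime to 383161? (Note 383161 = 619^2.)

382542

φ(383161) = 383161 · (1 − 1/619)
       = 383161 · 618/619 = 382542.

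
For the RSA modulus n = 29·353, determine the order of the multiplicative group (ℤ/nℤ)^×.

For distinct primes, φ(pq) = (p−1)(q−1) = 28 × 352 = 9856.

9856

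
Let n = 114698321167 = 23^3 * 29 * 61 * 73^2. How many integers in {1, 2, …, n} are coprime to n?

φ(23^3) = 23^3 − 23^2 = 12167 − 529 = 11638.
φ(29) = 29 − 1 = 28.
φ(61) = 61 − 1 = 60.
φ(73^2) = 73^2 − 73^1 = 5329 − 73 = 5256.
φ(114698321167) = 11638 × 28 × 60 × 5256 = 102764471040.

102764471040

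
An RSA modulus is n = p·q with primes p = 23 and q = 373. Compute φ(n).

φ(n) = (p − 1)(q − 1) = (23−1)(373−1) = 22·372 = 8184.

8184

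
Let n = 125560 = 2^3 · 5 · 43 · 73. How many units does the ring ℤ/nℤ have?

φ(125560) = 125560 · (1 − 1/2) · (1 − 1/5) · (1 − 1/43) · (1 − 1/73)
       = 125560 · 12096/31390 = 48384.

48384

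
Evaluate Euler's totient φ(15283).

Factor 15283: 15283 = 17 · 29 · 31.
φ(17) = 17 − 1 = 16.
φ(29) = 29 − 1 = 28.
φ(31) = 31 − 1 = 30.
φ(15283) = 16 × 28 × 30 = 13440.

13440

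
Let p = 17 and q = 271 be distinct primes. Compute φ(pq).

4320

φ(pq) = (p−1)(q−1) = 16 · 270 = 4320.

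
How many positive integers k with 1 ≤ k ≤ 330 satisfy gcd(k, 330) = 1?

330 = 2 * 3 * 5 * 11.
φ(2) = 2 − 1 = 1.
φ(3) = 3 − 1 = 2.
φ(5) = 5 − 1 = 4.
φ(11) = 11 − 1 = 10.
φ(330) = 1 × 2 × 4 × 10 = 80.

80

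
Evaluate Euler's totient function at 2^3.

4

φ(8) = 8 · (1 − 1/2)
       = 8 · 1/2 = 4.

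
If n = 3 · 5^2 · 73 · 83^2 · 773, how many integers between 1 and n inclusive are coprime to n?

15132188160

φ(29155453575) = 29155453575 · (1 − 1/3) · (1 − 1/5) · (1 − 1/73) · (1 − 1/83) · (1 − 1/773)
       = 29155453575 · 36463104/70254105 = 15132188160.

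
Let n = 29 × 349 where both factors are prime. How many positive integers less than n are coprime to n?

9744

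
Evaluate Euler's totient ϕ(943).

880

Factor 943: 943 = 23 · 41.
φ(943) = 943 · (1 − 1/23) · (1 − 1/41)
       = 943 · 880/943 = 880.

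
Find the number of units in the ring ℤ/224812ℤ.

90720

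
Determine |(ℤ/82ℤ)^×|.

Prime factorization: 82 = 2 · 41.
φ(2) = 2 − 1 = 1.
φ(41) = 41 − 1 = 40.
Since φ is multiplicative, φ(82) = 1 · 40 = 40.

40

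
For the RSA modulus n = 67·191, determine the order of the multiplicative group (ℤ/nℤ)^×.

12540

φ(12797) = 12797 · (1 − 1/67) · (1 − 1/191)
       = 12797 · 12540/12797 = 12540.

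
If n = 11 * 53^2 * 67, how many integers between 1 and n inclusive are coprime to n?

φ(2070233) = 2070233 · (1 − 1/11) · (1 − 1/53) · (1 − 1/67)
       = 2070233 · 34320/39061 = 1818960.

1818960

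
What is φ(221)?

192

Factor 221: 221 = 13 · 17.
φ(13) = 13 − 1 = 12.
φ(17) = 17 − 1 = 16.
Multiply: 12 · 16 = 192.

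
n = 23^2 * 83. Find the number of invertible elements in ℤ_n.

φ(23^2) = 23^2 − 23^1 = 529 − 23 = 506.
φ(83) = 83 − 1 = 82.
Since φ is multiplicative, φ(43907) = 506 · 82 = 41492.

41492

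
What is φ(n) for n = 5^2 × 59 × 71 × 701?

φ(73412225) = 73412225 · (1 − 1/5) · (1 − 1/59) · (1 − 1/71) · (1 − 1/701)
       = 73412225 · 11368000/14682445 = 56840000.

56840000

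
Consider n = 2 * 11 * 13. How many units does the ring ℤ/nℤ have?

120

φ(2) = 2 − 1 = 1.
φ(11) = 11 − 1 = 10.
φ(13) = 13 − 1 = 12.
Multiply: 1 · 10 · 12 = 120.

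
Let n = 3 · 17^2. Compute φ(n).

φ(3) = 3 − 1 = 2.
φ(17^2) = 17^2 − 17^1 = 289 − 17 = 272.
φ(867) = 2 × 272 = 544.

544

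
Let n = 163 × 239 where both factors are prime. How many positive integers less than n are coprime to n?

φ(pq) = (p−1)(q−1) = 162 · 238 = 38556.

38556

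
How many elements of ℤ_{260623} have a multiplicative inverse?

211680

First factor: 260623 = 11 * 19 * 29 * 43.
φ(260623) = 260623 · (1 − 1/11) · (1 − 1/19) · (1 − 1/29) · (1 − 1/43)
       = 260623 · 211680/260623 = 211680.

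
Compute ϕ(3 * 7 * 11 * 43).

φ(9933) = 9933 · (1 − 1/3) · (1 − 1/7) · (1 − 1/11) · (1 − 1/43)
       = 9933 · 5040/9933 = 5040.

5040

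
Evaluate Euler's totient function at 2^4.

8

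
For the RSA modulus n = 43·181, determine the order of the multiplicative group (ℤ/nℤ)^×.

φ(n) = (p − 1)(q − 1) = (43−1)(181−1) = 42·180 = 7560.

7560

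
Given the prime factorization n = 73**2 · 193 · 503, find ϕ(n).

506594304

φ(73^2) = 73^1·(73−1) = 73·72 = 5256.
φ(193) = 193 − 1 = 192.
φ(503) = 503 − 1 = 502.
Since φ is multiplicative, φ(517333991) = 5256 · 192 · 502 = 506594304.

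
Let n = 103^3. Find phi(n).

1082118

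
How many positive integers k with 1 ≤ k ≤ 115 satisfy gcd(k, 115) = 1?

88

First factor: 115 = 5 · 23.
φ(5) = 5 − 1 = 4.
φ(23) = 23 − 1 = 22.
Multiply: 4 · 22 = 88.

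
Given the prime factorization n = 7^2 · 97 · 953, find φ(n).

3838464

φ(7^2) = 7^2 − 7^1 = 49 − 7 = 42.
φ(97) = 97 − 1 = 96.
φ(953) = 953 − 1 = 952.
Multiply: 42 · 96 · 952 = 3838464.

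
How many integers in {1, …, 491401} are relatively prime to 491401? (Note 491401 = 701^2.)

φ(491401) = 491401 · (1 − 1/701)
       = 491401 · 700/701 = 490700.

490700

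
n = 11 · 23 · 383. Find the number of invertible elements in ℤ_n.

84040

φ(11) = 11 − 1 = 10.
φ(23) = 23 − 1 = 22.
φ(383) = 383 − 1 = 382.
Multiply: 10 · 22 · 382 = 84040.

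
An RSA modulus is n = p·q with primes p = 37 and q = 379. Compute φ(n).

13608

φ(n) = (p − 1)(q − 1) = (37−1)(379−1) = 36·378 = 13608.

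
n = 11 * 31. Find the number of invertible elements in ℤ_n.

300

φ(11) = 11 − 1 = 10.
φ(31) = 31 − 1 = 30.
Since φ is multiplicative, φ(341) = 10 · 30 = 300.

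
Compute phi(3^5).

162

φ(3^5) = 3^4·(3−1) = 81·2 = 162.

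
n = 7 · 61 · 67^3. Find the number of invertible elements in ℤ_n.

106658640

φ(128425801) = 128425801 · (1 − 1/7) · (1 − 1/61) · (1 − 1/67)
       = 128425801 · 23760/28609 = 106658640.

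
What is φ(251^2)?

φ(251^2) = 251^2 − 251^1 = 63001 − 251 = 62750.

62750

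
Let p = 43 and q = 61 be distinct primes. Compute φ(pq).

φ(43) = 43 − 1 = 42.
φ(61) = 61 − 1 = 60.
φ(2623) = 42 × 60 = 2520.

2520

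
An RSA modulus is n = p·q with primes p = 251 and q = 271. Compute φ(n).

67500

φ(n) = (p − 1)(q − 1) = (251−1)(271−1) = 250·270 = 67500.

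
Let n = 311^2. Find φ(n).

φ(96721) = 96721 · (1 − 1/311)
       = 96721 · 310/311 = 96410.

96410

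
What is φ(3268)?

1512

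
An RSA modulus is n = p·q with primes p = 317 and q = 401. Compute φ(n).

For distinct primes, φ(pq) = (p−1)(q−1) = 316 × 400 = 126400.

126400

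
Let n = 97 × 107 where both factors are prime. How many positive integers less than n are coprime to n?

φ(10379) = 10379 · (1 − 1/97) · (1 − 1/107)
       = 10379 · 10176/10379 = 10176.

10176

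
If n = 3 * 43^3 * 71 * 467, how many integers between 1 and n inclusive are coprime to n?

5066407920

φ(7908640797) = 7908640797 · (1 − 1/3) · (1 − 1/43) · (1 − 1/71) · (1 − 1/467)
       = 7908640797 · 2740080/4277253 = 5066407920.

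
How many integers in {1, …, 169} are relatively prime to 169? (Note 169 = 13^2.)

φ(169) = 169 · (1 − 1/13)
       = 169 · 12/13 = 156.

156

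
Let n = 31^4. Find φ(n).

893730

φ(923521) = 923521 · (1 − 1/31)
       = 923521 · 30/31 = 893730.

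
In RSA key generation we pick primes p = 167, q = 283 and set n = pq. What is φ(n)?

46812

φ(n) = (p − 1)(q − 1) = (167−1)(283−1) = 166·282 = 46812.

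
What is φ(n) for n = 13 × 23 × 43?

φ(13) = 13 − 1 = 12.
φ(23) = 23 − 1 = 22.
φ(43) = 43 − 1 = 42.
φ(12857) = 12 × 22 × 42 = 11088.

11088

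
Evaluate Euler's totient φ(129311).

98784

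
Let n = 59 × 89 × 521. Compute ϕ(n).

2654080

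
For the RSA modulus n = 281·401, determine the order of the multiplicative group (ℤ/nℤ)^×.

φ(112681) = 112681 · (1 − 1/281) · (1 − 1/401)
       = 112681 · 112000/112681 = 112000.

112000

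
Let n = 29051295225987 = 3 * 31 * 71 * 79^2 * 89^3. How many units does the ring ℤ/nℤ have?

18039881059200

φ(3) = 3 − 1 = 2.
φ(31) = 31 − 1 = 30.
φ(71) = 71 − 1 = 70.
φ(79^2) = 79^2 − 79^1 = 6241 − 79 = 6162.
φ(89^3) = 89^2·(89−1) = 7921·88 = 697048.
Multiply: 2 · 30 · 70 · 6162 · 697048 = 18039881059200.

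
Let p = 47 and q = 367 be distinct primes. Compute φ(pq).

16836

φ(17249) = 17249 · (1 − 1/47) · (1 − 1/367)
       = 17249 · 16836/17249 = 16836.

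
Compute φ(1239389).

1088640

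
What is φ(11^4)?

φ(11^4) = 11^3·(11−1) = 1331·10 = 13310.

13310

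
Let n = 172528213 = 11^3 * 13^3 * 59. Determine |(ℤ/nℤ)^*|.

142325040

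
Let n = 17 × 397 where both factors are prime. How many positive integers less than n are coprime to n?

6336

φ(17) = 17 − 1 = 16.
φ(397) = 397 − 1 = 396.
Multiply: 16 · 396 = 6336.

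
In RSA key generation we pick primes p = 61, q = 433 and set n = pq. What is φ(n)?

φ(n) = (p − 1)(q − 1) = (61−1)(433−1) = 60·432 = 25920.

25920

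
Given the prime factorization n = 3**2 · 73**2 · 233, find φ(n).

φ(11174913) = 11174913 · (1 − 1/3) · (1 − 1/73) · (1 − 1/233)
       = 11174913 · 33408/51027 = 7316352.

7316352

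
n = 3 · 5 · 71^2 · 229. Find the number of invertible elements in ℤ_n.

φ(3) = 3 − 1 = 2.
φ(5) = 5 − 1 = 4.
φ(71^2) = 71^1·(71−1) = 71·70 = 4970.
φ(229) = 229 − 1 = 228.
Since φ is multiplicative, φ(17315835) = 2 · 4 · 4970 · 228 = 9065280.

9065280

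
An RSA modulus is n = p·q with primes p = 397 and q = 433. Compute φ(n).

For distinct primes, φ(pq) = (p−1)(q−1) = 396 × 432 = 171072.

171072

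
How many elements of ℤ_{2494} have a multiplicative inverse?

1176

First factor: 2494 = 2 · 29 · 43.
φ(2494) = 2494 · (1 − 1/2) · (1 − 1/29) · (1 − 1/43)
       = 2494 · 1176/2494 = 1176.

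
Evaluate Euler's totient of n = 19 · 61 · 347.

373680

φ(19) = 19 − 1 = 18.
φ(61) = 61 − 1 = 60.
φ(347) = 347 − 1 = 346.
φ(402173) = 18 × 60 × 346 = 373680.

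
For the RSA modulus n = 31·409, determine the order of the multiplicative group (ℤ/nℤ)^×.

12240

φ(pq) = (p−1)(q−1) = 30 · 408 = 12240.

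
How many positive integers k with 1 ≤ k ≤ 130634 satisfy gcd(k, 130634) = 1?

130634 = 2 · 7^2 · 31 · 43.
φ(130634) = 130634 · (1 − 1/2) · (1 − 1/7) · (1 − 1/31) · (1 − 1/43)
       = 130634 · 7560/18662 = 52920.

52920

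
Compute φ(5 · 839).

3352

φ(4195) = 4195 · (1 − 1/5) · (1 − 1/839)
       = 4195 · 3352/4195 = 3352.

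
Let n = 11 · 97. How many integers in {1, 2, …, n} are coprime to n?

960

φ(1067) = 1067 · (1 − 1/11) · (1 − 1/97)
       = 1067 · 960/1067 = 960.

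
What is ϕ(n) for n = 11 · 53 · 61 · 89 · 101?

274560000

φ(11) = 11 − 1 = 10.
φ(53) = 53 − 1 = 52.
φ(61) = 61 − 1 = 60.
φ(89) = 89 − 1 = 88.
φ(101) = 101 − 1 = 100.
φ(319675807) = 10 × 52 × 60 × 88 × 100 = 274560000.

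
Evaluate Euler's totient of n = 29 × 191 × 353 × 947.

φ(29) = 29 − 1 = 28.
φ(191) = 191 − 1 = 190.
φ(353) = 353 − 1 = 352.
φ(947) = 947 − 1 = 946.
φ(1851637849) = 28 × 190 × 352 × 946 = 1771517440.

1771517440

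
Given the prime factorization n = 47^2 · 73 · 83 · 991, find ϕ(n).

φ(13263872021) = 13263872021 · (1 − 1/47) · (1 − 1/73) · (1 − 1/83) · (1 − 1/991)
       = 13263872021 · 268868160/282210043 = 12636803520.

12636803520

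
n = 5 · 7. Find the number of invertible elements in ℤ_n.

φ(35) = 35 · (1 − 1/5) · (1 − 1/7)
       = 35 · 24/35 = 24.

24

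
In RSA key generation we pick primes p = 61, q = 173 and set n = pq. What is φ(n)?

φ(n) = (p − 1)(q − 1) = (61−1)(173−1) = 60·172 = 10320.

10320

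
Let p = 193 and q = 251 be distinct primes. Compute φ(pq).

48000

φ(48443) = 48443 · (1 − 1/193) · (1 − 1/251)
       = 48443 · 48000/48443 = 48000.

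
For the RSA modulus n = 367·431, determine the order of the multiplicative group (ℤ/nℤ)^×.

157380

For distinct primes, φ(pq) = (p−1)(q−1) = 366 × 430 = 157380.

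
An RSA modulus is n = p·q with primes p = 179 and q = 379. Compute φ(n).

φ(n) = (p − 1)(q − 1) = (179−1)(379−1) = 178·378 = 67284.

67284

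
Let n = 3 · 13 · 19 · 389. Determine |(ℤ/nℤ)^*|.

φ(3) = 3 − 1 = 2.
φ(13) = 13 − 1 = 12.
φ(19) = 19 − 1 = 18.
φ(389) = 389 − 1 = 388.
φ(288249) = 2 × 12 × 18 × 388 = 167616.

167616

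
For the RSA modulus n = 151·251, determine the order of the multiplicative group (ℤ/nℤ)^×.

φ(n) = (p − 1)(q − 1) = (151−1)(251−1) = 150·250 = 37500.

37500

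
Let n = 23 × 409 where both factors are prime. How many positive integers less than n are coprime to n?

8976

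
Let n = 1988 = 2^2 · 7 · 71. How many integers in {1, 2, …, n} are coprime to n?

840

φ(1988) = 1988 · (1 − 1/2) · (1 − 1/7) · (1 − 1/71)
       = 1988 · 420/994 = 840.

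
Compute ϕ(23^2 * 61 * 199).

6011280

φ(23^2) = 23^1·(23−1) = 23·22 = 506.
φ(61) = 61 − 1 = 60.
φ(199) = 199 − 1 = 198.
φ(6421531) = 506 × 60 × 198 = 6011280.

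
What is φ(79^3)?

486798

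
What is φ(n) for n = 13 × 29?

336

φ(377) = 377 · (1 − 1/13) · (1 − 1/29)
       = 377 · 336/377 = 336.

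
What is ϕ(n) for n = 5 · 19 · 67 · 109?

513216

φ(693785) = 693785 · (1 − 1/5) · (1 − 1/19) · (1 − 1/67) · (1 − 1/109)
       = 693785 · 513216/693785 = 513216.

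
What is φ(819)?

Factor 819: 819 = 3^2 * 7 * 13.
φ(819) = 819 · (1 − 1/3) · (1 − 1/7) · (1 − 1/13)
       = 819 · 144/273 = 432.

432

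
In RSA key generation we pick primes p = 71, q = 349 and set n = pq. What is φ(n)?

φ(24779) = 24779 · (1 − 1/71) · (1 − 1/349)
       = 24779 · 24360/24779 = 24360.

24360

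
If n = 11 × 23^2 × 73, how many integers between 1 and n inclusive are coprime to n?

364320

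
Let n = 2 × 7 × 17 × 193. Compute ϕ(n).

φ(45934) = 45934 · (1 − 1/2) · (1 − 1/7) · (1 − 1/17) · (1 − 1/193)
       = 45934 · 18432/45934 = 18432.

18432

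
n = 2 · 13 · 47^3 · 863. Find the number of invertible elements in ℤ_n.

φ(2) = 2 − 1 = 1.
φ(13) = 13 − 1 = 12.
φ(47^3) = 47^2·(47−1) = 2209·46 = 101614.
φ(863) = 863 − 1 = 862.
φ(2329580474) = 1 × 12 × 101614 × 862 = 1051095216.

1051095216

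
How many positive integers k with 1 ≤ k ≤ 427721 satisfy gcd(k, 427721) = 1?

427721 = 7**3 × 29 × 43.
φ(427721) = 427721 · (1 − 1/7) · (1 − 1/29) · (1 − 1/43)
       = 427721 · 7056/8729 = 345744.

345744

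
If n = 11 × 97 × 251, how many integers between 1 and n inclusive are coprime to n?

240000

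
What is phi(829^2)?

φ(687241) = 687241 · (1 − 1/829)
       = 687241 · 828/829 = 686412.

686412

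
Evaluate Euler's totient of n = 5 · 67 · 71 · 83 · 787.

φ(1553659985) = 1553659985 · (1 − 1/5) · (1 − 1/67) · (1 − 1/71) · (1 − 1/83) · (1 − 1/787)
       = 1553659985 · 1191072960/1553659985 = 1191072960.

1191072960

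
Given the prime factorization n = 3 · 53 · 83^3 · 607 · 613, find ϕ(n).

21788504509824

φ(33828330662103) = 33828330662103 · (1 − 1/3) · (1 − 1/53) · (1 − 1/83) · (1 − 1/607) · (1 − 1/613)
       = 33828330662103 · 3162796416/4910484927 = 21788504509824.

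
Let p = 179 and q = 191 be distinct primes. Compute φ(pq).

33820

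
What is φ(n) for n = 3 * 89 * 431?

75680

φ(3) = 3 − 1 = 2.
φ(89) = 89 − 1 = 88.
φ(431) = 431 − 1 = 430.
φ(115077) = 2 × 88 × 430 = 75680.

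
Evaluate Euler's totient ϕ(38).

18

Prime factorization: 38 = 2 * 19.
φ(2) = 2 − 1 = 1.
φ(19) = 19 − 1 = 18.
φ(38) = 1 × 18 = 18.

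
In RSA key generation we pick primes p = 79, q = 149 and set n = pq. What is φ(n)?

11544

φ(11771) = 11771 · (1 − 1/79) · (1 − 1/149)
       = 11771 · 11544/11771 = 11544.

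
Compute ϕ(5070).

1248

Factor 5070: 5070 = 2 · 3 · 5 · 13**2.
φ(2) = 2 − 1 = 1.
φ(3) = 3 − 1 = 2.
φ(5) = 5 − 1 = 4.
φ(13^2) = 13^2 − 13^1 = 169 − 13 = 156.
φ(5070) = 1 × 2 × 4 × 156 = 1248.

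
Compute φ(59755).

41472

Factor 59755: 59755 = 5 · 17 · 19 · 37.
φ(5) = 5 − 1 = 4.
φ(17) = 17 − 1 = 16.
φ(19) = 19 − 1 = 18.
φ(37) = 37 − 1 = 36.
Multiply: 4 · 16 · 18 · 36 = 41472.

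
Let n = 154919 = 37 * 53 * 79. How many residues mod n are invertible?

146016

φ(37) = 37 − 1 = 36.
φ(53) = 53 − 1 = 52.
φ(79) = 79 − 1 = 78.
Since φ is multiplicative, φ(154919) = 36 · 52 · 78 = 146016.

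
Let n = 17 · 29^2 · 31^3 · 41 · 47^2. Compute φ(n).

32391893452800

φ(17) = 17 − 1 = 16.
φ(29^2) = 29^1·(29−1) = 29·28 = 812.
φ(31^3) = 31^3 − 31^2 = 29791 − 961 = 28830.
φ(41) = 41 − 1 = 40.
φ(47^2) = 47^1·(47−1) = 47·46 = 2162.
Multiply: 16 · 812 · 28830 · 40 · 2162 = 32391893452800.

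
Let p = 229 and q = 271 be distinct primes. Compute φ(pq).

61560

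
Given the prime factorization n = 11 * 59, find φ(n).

580

φ(649) = 649 · (1 − 1/11) · (1 − 1/59)
       = 649 · 580/649 = 580.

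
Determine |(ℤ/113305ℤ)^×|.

113305 = 5 · 17 · 31 · 43.
φ(113305) = 113305 · (1 − 1/5) · (1 − 1/17) · (1 − 1/31) · (1 − 1/43)
       = 113305 · 80640/113305 = 80640.

80640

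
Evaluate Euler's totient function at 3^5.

φ(3^5) = 3^5 − 3^4 = 243 − 81 = 162.

162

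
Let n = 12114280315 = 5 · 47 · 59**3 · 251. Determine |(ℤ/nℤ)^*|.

φ(5) = 5 − 1 = 4.
φ(47) = 47 − 1 = 46.
φ(59^3) = 59^3 − 59^2 = 205379 − 3481 = 201898.
φ(251) = 251 − 1 = 250.
Multiply: 4 · 46 · 201898 · 250 = 9287308000.

9287308000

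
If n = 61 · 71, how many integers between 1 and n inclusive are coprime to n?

φ(4331) = 4331 · (1 − 1/61) · (1 − 1/71)
       = 4331 · 4200/4331 = 4200.

4200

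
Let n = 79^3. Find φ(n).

φ(79^3) = 79^3 − 79^2 = 493039 − 6241 = 486798.

486798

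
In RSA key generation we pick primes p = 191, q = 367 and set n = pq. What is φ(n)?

φ(191) = 191 − 1 = 190.
φ(367) = 367 − 1 = 366.
Since φ is multiplicative, φ(70097) = 190 · 366 = 69540.

69540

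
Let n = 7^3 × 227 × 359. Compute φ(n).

φ(27952099) = 27952099 · (1 − 1/7) · (1 − 1/227) · (1 − 1/359)
       = 27952099 · 485448/570451 = 23786952.

23786952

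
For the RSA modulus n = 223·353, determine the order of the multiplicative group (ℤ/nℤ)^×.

78144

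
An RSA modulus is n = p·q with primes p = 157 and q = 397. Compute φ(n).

61776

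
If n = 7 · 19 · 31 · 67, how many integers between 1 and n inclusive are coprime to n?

213840

φ(7) = 7 − 1 = 6.
φ(19) = 19 − 1 = 18.
φ(31) = 31 − 1 = 30.
φ(67) = 67 − 1 = 66.
φ(276241) = 6 × 18 × 30 × 66 = 213840.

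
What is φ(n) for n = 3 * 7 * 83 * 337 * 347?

φ(203824677) = 203824677 · (1 − 1/3) · (1 − 1/7) · (1 − 1/83) · (1 − 1/337) · (1 − 1/347)
       = 203824677 · 114395904/203824677 = 114395904.

114395904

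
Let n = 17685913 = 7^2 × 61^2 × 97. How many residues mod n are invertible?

φ(7^2) = 7^2 − 7^1 = 49 − 7 = 42.
φ(61^2) = 61^2 − 61^1 = 3721 − 61 = 3660.
φ(97) = 97 − 1 = 96.
Since φ is multiplicative, φ(17685913) = 42 · 3660 · 96 = 14757120.

14757120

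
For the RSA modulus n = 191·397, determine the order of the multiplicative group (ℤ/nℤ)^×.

For distinct primes, φ(pq) = (p−1)(q−1) = 190 × 396 = 75240.

75240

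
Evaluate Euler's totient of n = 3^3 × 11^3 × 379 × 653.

φ(3^3) = 3^3 − 3^2 = 27 − 9 = 18.
φ(11^3) = 11^3 − 11^2 = 1331 − 121 = 1210.
φ(379) = 379 − 1 = 378.
φ(653) = 653 − 1 = 652.
Since φ is multiplicative, φ(8893940319) = 18 · 1210 · 378 · 652 = 5367811680.

5367811680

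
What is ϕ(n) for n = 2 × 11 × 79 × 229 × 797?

141560640

φ(2) = 2 − 1 = 1.
φ(11) = 11 − 1 = 10.
φ(79) = 79 − 1 = 78.
φ(229) = 229 − 1 = 228.
φ(797) = 797 − 1 = 796.
Multiply: 1 · 10 · 78 · 228 · 796 = 141560640.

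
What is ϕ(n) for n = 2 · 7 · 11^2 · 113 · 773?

57066240

φ(2) = 2 − 1 = 1.
φ(7) = 7 − 1 = 6.
φ(11^2) = 11^2 − 11^1 = 121 − 11 = 110.
φ(113) = 113 − 1 = 112.
φ(773) = 773 − 1 = 772.
Since φ is multiplicative, φ(147969206) = 1 · 6 · 110 · 112 · 772 = 57066240.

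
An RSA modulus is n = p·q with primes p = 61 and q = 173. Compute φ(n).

φ(10553) = 10553 · (1 − 1/61) · (1 − 1/173)
       = 10553 · 10320/10553 = 10320.

10320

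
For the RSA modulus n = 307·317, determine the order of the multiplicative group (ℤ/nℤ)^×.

φ(97319) = 97319 · (1 − 1/307) · (1 − 1/317)
       = 97319 · 96696/97319 = 96696.

96696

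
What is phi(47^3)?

101614

φ(103823) = 103823 · (1 − 1/47)
       = 103823 · 46/47 = 101614.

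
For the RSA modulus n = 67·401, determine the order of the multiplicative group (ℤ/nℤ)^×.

φ(67) = 67 − 1 = 66.
φ(401) = 401 − 1 = 400.
φ(26867) = 66 × 400 = 26400.

26400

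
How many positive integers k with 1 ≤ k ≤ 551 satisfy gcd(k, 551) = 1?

First factor: 551 = 19 * 29.
φ(551) = 551 · (1 − 1/19) · (1 − 1/29)
       = 551 · 504/551 = 504.

504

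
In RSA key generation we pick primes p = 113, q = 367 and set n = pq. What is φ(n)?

φ(n) = (p − 1)(q − 1) = (113−1)(367−1) = 112·366 = 40992.

40992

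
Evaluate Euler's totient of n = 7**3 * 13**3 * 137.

81087552

φ(7^3) = 7^2·(7−1) = 49·6 = 294.
φ(13^3) = 13^3 − 13^2 = 2197 − 169 = 2028.
φ(137) = 137 − 1 = 136.
Multiply: 294 · 2028 · 136 = 81087552.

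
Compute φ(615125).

388800

615125 = 5^3 * 7 * 19 * 37.
φ(5^3) = 5^3 − 5^2 = 125 − 25 = 100.
φ(7) = 7 − 1 = 6.
φ(19) = 19 − 1 = 18.
φ(37) = 37 − 1 = 36.
Multiply: 100 · 6 · 18 · 36 = 388800.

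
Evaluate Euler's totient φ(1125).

600

Prime factorization: 1125 = 3**2 · 5**3.
φ(3^2) = 3^1·(3−1) = 3·2 = 6.
φ(5^3) = 5^2·(5−1) = 25·4 = 100.
Since φ is multiplicative, φ(1125) = 6 · 100 = 600.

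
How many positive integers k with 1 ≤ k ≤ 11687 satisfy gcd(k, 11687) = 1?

First factor: 11687 = 13 · 29 · 31.
φ(11687) = 11687 · (1 − 1/13) · (1 − 1/29) · (1 − 1/31)
       = 11687 · 10080/11687 = 10080.

10080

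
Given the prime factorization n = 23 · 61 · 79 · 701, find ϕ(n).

φ(77696737) = 77696737 · (1 − 1/23) · (1 − 1/61) · (1 − 1/79) · (1 − 1/701)
       = 77696737 · 72072000/77696737 = 72072000.

72072000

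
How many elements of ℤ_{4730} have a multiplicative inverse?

First factor: 4730 = 2 × 5 × 11 × 43.
φ(2) = 2 − 1 = 1.
φ(5) = 5 − 1 = 4.
φ(11) = 11 − 1 = 10.
φ(43) = 43 − 1 = 42.
Since φ is multiplicative, φ(4730) = 1 · 4 · 10 · 42 = 1680.

1680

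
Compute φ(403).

360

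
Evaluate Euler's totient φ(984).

First factor: 984 = 2^3 · 3 · 41.
φ(2^3) = 2^3 − 2^2 = 8 − 4 = 4.
φ(3) = 3 − 1 = 2.
φ(41) = 41 − 1 = 40.
φ(984) = 4 × 2 × 40 = 320.

320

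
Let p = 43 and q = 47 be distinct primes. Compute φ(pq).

1932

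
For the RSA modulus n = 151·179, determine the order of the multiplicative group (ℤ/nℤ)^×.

26700

φ(n) = (p − 1)(q − 1) = (151−1)(179−1) = 150·178 = 26700.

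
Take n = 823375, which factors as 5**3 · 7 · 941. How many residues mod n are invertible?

564000

φ(5^3) = 5^2·(5−1) = 25·4 = 100.
φ(7) = 7 − 1 = 6.
φ(941) = 941 − 1 = 940.
Multiply: 100 · 6 · 940 = 564000.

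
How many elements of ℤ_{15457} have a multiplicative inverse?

13440

Factor 15457: 15457 = 13 · 29 · 41.
φ(13) = 13 − 1 = 12.
φ(29) = 29 − 1 = 28.
φ(41) = 41 − 1 = 40.
φ(15457) = 12 × 28 × 40 = 13440.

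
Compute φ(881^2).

775280

φ(881^2) = 881^1·(881−1) = 881·880 = 775280.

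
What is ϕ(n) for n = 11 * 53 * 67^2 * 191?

436893600

φ(499863617) = 499863617 · (1 − 1/11) · (1 − 1/53) · (1 − 1/67) · (1 − 1/191)
       = 499863617 · 6520800/7460651 = 436893600.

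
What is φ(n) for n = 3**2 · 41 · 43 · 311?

3124800

φ(3^2) = 3^2 − 3^1 = 9 − 3 = 6.
φ(41) = 41 − 1 = 40.
φ(43) = 43 − 1 = 42.
φ(311) = 311 − 1 = 310.
Multiply: 6 · 40 · 42 · 310 = 3124800.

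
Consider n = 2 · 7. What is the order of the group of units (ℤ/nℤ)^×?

6

φ(14) = 14 · (1 − 1/2) · (1 − 1/7)
       = 14 · 6/14 = 6.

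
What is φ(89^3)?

φ(89^3) = 89^3 − 89^2 = 704969 − 7921 = 697048.

697048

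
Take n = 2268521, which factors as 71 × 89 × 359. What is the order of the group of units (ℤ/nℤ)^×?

2205280

φ(71) = 71 − 1 = 70.
φ(89) = 89 − 1 = 88.
φ(359) = 359 − 1 = 358.
Multiply: 70 · 88 · 358 = 2205280.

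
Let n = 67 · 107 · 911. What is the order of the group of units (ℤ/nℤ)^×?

6366360

φ(67) = 67 − 1 = 66.
φ(107) = 107 − 1 = 106.
φ(911) = 911 − 1 = 910.
Multiply: 66 · 106 · 910 = 6366360.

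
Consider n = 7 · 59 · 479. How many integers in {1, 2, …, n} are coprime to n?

φ(7) = 7 − 1 = 6.
φ(59) = 59 − 1 = 58.
φ(479) = 479 − 1 = 478.
φ(197827) = 6 × 58 × 478 = 166344.

166344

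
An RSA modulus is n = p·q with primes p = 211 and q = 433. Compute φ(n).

90720

φ(pq) = (p−1)(q−1) = 210 · 432 = 90720.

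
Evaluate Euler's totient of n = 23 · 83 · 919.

1656072

φ(1754371) = 1754371 · (1 − 1/23) · (1 − 1/83) · (1 − 1/919)
       = 1754371 · 1656072/1754371 = 1656072.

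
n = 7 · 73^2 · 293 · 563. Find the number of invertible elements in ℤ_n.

5175183744

φ(7) = 7 − 1 = 6.
φ(73^2) = 73^1·(73−1) = 73·72 = 5256.
φ(293) = 293 − 1 = 292.
φ(563) = 563 − 1 = 562.
Since φ is multiplicative, φ(6153465577) = 6 · 5256 · 292 · 562 = 5175183744.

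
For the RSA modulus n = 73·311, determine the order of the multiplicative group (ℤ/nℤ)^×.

φ(73) = 73 − 1 = 72.
φ(311) = 311 − 1 = 310.
Multiply: 72 · 310 = 22320.

22320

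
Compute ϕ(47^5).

224465326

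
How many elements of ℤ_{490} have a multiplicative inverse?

Prime factorization: 490 = 2 · 5 · 7^2.
φ(490) = 490 · (1 − 1/2) · (1 − 1/5) · (1 − 1/7)
       = 490 · 24/70 = 168.

168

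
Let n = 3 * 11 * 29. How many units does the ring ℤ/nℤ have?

560

φ(957) = 957 · (1 − 1/3) · (1 − 1/11) · (1 − 1/29)
       = 957 · 560/957 = 560.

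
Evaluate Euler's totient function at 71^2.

φ(71^2) = 71^1·(71−1) = 71·70 = 4970.

4970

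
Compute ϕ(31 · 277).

8280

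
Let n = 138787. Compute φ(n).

Prime factorization: 138787 = 11^2 · 31 · 37.
φ(138787) = 138787 · (1 − 1/11) · (1 − 1/31) · (1 − 1/37)
       = 138787 · 10800/12617 = 118800.

118800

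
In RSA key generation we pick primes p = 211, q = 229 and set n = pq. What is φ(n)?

For distinct primes, φ(pq) = (p−1)(q−1) = 210 × 228 = 47880.

47880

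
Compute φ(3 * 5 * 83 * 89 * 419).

24130304

φ(46427295) = 46427295 · (1 − 1/3) · (1 − 1/5) · (1 − 1/83) · (1 − 1/89) · (1 − 1/419)
       = 46427295 · 24130304/46427295 = 24130304.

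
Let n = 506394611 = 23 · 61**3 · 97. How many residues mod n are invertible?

φ(506394611) = 506394611 · (1 − 1/23) · (1 − 1/61) · (1 − 1/97)
       = 506394611 · 126720/136091 = 471525120.

471525120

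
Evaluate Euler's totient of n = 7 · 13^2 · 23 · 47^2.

φ(60104681) = 60104681 · (1 − 1/7) · (1 − 1/13) · (1 − 1/23) · (1 − 1/47)
       = 60104681 · 72864/98371 = 44519904.

44519904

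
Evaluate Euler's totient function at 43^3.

77658

φ(43^3) = 43^2·(43−1) = 1849·42 = 77658.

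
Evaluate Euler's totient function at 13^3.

φ(13^3) = 13^3 − 13^2 = 2197 − 169 = 2028.

2028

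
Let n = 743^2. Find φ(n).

551306

φ(743^2) = 743^1·(743−1) = 743·742 = 551306.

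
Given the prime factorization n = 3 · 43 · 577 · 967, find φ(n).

φ(3) = 3 − 1 = 2.
φ(43) = 43 − 1 = 42.
φ(577) = 577 − 1 = 576.
φ(967) = 967 − 1 = 966.
Since φ is multiplicative, φ(71976711) = 2 · 42 · 576 · 966 = 46738944.

46738944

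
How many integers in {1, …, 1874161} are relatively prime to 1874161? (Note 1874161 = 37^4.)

1823508

φ(37^4) = 37^3·(37−1) = 50653·36 = 1823508.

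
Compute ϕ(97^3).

903264

φ(912673) = 912673 · (1 − 1/97)
       = 912673 · 96/97 = 903264.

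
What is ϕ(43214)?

19200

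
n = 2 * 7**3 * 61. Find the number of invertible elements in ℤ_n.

17640

φ(2) = 2 − 1 = 1.
φ(7^3) = 7^2·(7−1) = 49·6 = 294.
φ(61) = 61 − 1 = 60.
Since φ is multiplicative, φ(41846) = 1 · 294 · 60 = 17640.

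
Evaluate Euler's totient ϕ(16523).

14400

16523 = 13 × 31 × 41.
φ(13) = 13 − 1 = 12.
φ(31) = 31 − 1 = 30.
φ(41) = 41 − 1 = 40.
Since φ is multiplicative, φ(16523) = 12 · 30 · 40 = 14400.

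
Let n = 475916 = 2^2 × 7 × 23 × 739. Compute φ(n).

194832

φ(2^2) = 2^2 − 2^1 = 4 − 2 = 2.
φ(7) = 7 − 1 = 6.
φ(23) = 23 − 1 = 22.
φ(739) = 739 − 1 = 738.
φ(475916) = 2 × 6 × 22 × 738 = 194832.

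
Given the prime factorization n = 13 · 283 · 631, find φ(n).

2131920

φ(2321449) = 2321449 · (1 − 1/13) · (1 − 1/283) · (1 − 1/631)
       = 2321449 · 2131920/2321449 = 2131920.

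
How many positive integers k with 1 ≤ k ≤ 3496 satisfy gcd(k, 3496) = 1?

First factor: 3496 = 2**3 * 19 * 23.
φ(2^3) = 2^2·(2−1) = 4·1 = 4.
φ(19) = 19 − 1 = 18.
φ(23) = 23 − 1 = 22.
φ(3496) = 4 × 18 × 22 = 1584.

1584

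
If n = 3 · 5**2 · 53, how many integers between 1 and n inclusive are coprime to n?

2080

φ(3975) = 3975 · (1 − 1/3) · (1 − 1/5) · (1 − 1/53)
       = 3975 · 416/795 = 2080.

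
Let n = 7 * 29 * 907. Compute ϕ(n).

152208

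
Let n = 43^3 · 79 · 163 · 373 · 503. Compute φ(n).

183249363915072

φ(192086515897541) = 192086515897541 · (1 − 1/43) · (1 − 1/79) · (1 − 1/163) · (1 − 1/373) · (1 − 1/503)
       = 192086515897541 · 99107281728/103886704109 = 183249363915072.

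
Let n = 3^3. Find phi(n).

18

φ(3^3) = 3^2·(3−1) = 9·2 = 18.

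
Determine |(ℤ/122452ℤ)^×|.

Prime factorization: 122452 = 2^2 * 11^3 * 23.
φ(122452) = 122452 · (1 − 1/2) · (1 − 1/11) · (1 − 1/23)
       = 122452 · 220/506 = 53240.

53240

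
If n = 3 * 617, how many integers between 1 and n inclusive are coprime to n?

1232

φ(1851) = 1851 · (1 − 1/3) · (1 − 1/617)
       = 1851 · 1232/1851 = 1232.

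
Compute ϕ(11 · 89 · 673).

591360

φ(11) = 11 − 1 = 10.
φ(89) = 89 − 1 = 88.
φ(673) = 673 − 1 = 672.
φ(658867) = 10 × 88 × 672 = 591360.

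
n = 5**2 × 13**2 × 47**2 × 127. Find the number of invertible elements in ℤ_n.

849925440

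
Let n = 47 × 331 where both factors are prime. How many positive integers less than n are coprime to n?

15180

For distinct primes, φ(pq) = (p−1)(q−1) = 46 × 330 = 15180.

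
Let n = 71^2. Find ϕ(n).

φ(5041) = 5041 · (1 − 1/71)
       = 5041 · 70/71 = 4970.

4970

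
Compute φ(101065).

71680

Factor 101065: 101065 = 5 × 17 × 29 × 41.
φ(101065) = 101065 · (1 − 1/5) · (1 − 1/17) · (1 − 1/29) · (1 − 1/41)
       = 101065 · 71680/101065 = 71680.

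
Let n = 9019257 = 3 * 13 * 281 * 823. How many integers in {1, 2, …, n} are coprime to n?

5523840

φ(3) = 3 − 1 = 2.
φ(13) = 13 − 1 = 12.
φ(281) = 281 − 1 = 280.
φ(823) = 823 − 1 = 822.
Multiply: 2 · 12 · 280 · 822 = 5523840.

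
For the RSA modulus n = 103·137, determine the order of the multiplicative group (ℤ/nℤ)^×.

13872

φ(n) = (p − 1)(q − 1) = (103−1)(137−1) = 102·136 = 13872.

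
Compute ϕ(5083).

5083 = 13 × 17 × 23.
φ(13) = 13 − 1 = 12.
φ(17) = 17 − 1 = 16.
φ(23) = 23 − 1 = 22.
φ(5083) = 12 × 16 × 22 = 4224.

4224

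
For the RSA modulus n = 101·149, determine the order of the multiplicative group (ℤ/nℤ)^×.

14800

φ(pq) = (p−1)(q−1) = 100 · 148 = 14800.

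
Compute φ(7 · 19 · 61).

6480

φ(7) = 7 − 1 = 6.
φ(19) = 19 − 1 = 18.
φ(61) = 61 − 1 = 60.
φ(8113) = 6 × 18 × 60 = 6480.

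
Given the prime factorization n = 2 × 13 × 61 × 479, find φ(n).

φ(2) = 2 − 1 = 1.
φ(13) = 13 − 1 = 12.
φ(61) = 61 − 1 = 60.
φ(479) = 479 − 1 = 478.
Multiply: 1 · 12 · 60 · 478 = 344160.

344160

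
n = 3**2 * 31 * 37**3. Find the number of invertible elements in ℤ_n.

8871120

φ(3^2) = 3^2 − 3^1 = 9 − 3 = 6.
φ(31) = 31 − 1 = 30.
φ(37^3) = 37^2·(37−1) = 1369·36 = 49284.
φ(14132187) = 6 × 30 × 49284 = 8871120.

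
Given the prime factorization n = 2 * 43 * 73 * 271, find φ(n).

816480

φ(1701338) = 1701338 · (1 − 1/2) · (1 − 1/43) · (1 − 1/73) · (1 − 1/271)
       = 1701338 · 816480/1701338 = 816480.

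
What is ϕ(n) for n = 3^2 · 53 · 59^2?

φ(3^2) = 3^2 − 3^1 = 9 − 3 = 6.
φ(53) = 53 − 1 = 52.
φ(59^2) = 59^1·(59−1) = 59·58 = 3422.
Since φ is multiplicative, φ(1660437) = 6 · 52 · 3422 = 1067664.

1067664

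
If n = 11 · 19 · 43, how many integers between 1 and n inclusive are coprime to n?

φ(8987) = 8987 · (1 − 1/11) · (1 − 1/19) · (1 − 1/43)
       = 8987 · 7560/8987 = 7560.

7560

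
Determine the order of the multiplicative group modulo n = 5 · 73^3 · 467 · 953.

680865099264

φ(5) = 5 − 1 = 4.
φ(73^3) = 73^3 − 73^2 = 389017 − 5329 = 383688.
φ(467) = 467 − 1 = 466.
φ(953) = 953 − 1 = 952.
Since φ is multiplicative, φ(865662024335) = 4 · 383688 · 466 · 952 = 680865099264.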